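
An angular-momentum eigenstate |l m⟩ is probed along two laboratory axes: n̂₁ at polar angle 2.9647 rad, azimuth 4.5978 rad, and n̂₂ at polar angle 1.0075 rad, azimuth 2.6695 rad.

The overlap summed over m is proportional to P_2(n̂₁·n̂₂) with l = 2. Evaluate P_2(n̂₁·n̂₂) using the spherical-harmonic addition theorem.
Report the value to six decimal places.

0.000621

Summing Y*_{l m}(θ₁,φ₁)·Y_{l m}(θ₂,φ₂) over m ∈ [−2, 2]; prefactor 4π/(2·2+1) = 2.513274:
  term(m=-2) = -0.002494-0.002165i   from Y*(Ω₁)=-0.011649+0.002717i, Y(Ω₂)=+0.161927+0.223675i
  term(m=-1) = +0.016334-0.043725i   from Y*(Ω₁)=+0.015301+0.132948i, Y(Ω₂)=-0.310637-0.158611i
  term(m=+0) = -0.027433+0.000000i   from Y*(Ω₁)=+0.601484-0.000000i, Y(Ω₂)=-0.045608+0.000000i
  term(m=+1) = +0.016334+0.043725i   from Y*(Ω₁)=-0.015301+0.132948i, Y(Ω₂)=+0.310637-0.158611i
  term(m=+2) = -0.002494+0.002165i   from Y*(Ω₁)=-0.011649-0.002717i, Y(Ω₂)=+0.161927-0.223675i
Total Σ_m = +0.000247-0.000000i. Multiply by 2.513274: +0.000621-0.000000i. P_2(cos γ) = 0.000621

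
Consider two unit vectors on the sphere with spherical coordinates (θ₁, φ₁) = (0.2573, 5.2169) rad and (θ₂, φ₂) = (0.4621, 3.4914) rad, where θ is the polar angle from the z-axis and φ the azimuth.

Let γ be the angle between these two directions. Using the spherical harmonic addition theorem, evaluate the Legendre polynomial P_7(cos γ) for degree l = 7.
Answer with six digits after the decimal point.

-0.387941

Term-by-term m-sum for l=7 (normalisation 4π/15 = 0.837758):
  m=-7: +0.000013-0.000032i × +0.001347+0.001118i = +0.000000-0.000000i  (running Σ = +0.000000-0.000000i)
  m=-6: +0.000488-0.000056i × -0.006626-0.011360i = -0.000004-0.000005i  (running Σ = -0.000004-0.000005i)
  m=-5: +0.002535+0.003558i × +0.010789+0.059890i = -0.000186+0.000190i  (running Σ = -0.000190+0.000185i)
  m=-4: -0.011787+0.024573i × +0.032858-0.189634i = +0.004273+0.003043i  (running Σ = +0.004083+0.003228i)
  m=-3: -0.120767+0.006923i × -0.204701+0.356381i = +0.022254-0.044456i  (running Σ = +0.026337-0.041229i)
  m=-2: -0.194172-0.308491i × +0.397564-0.334602i = -0.180417-0.057675i  (running Σ = -0.154080-0.098903i)
  m=-1: +0.308228-0.558208i × -0.161984+0.059093i = -0.016942+0.108635i  (running Σ = -0.171022+0.009731i)
  m=0: +0.289713-0.000000i × -0.417744+0.000000i = -0.121026+0.000000i  (running Σ = -0.292048+0.009731i)
  m=1: -0.308228-0.558208i × +0.161984+0.059093i = -0.016942-0.108635i  (running Σ = -0.308989-0.098903i)
  m=2: -0.194172+0.308491i × +0.397564+0.334602i = -0.180417+0.057675i  (running Σ = -0.489407-0.041229i)
  m=3: +0.120767+0.006923i × +0.204701+0.356381i = +0.022254+0.044456i  (running Σ = -0.467153+0.003228i)
  m=4: -0.011787-0.024573i × +0.032858+0.189634i = +0.004273-0.003043i  (running Σ = -0.462880+0.000185i)
  m=5: -0.002535+0.003558i × -0.010789+0.059890i = -0.000186-0.000190i  (running Σ = -0.463066-0.000005i)
  m=6: +0.000488+0.000056i × -0.006626+0.011360i = -0.000004+0.000005i  (running Σ = -0.463070-0.000000i)
  m=7: -0.000013-0.000032i × -0.001347+0.001118i = +0.000000+0.000000i  (running Σ = -0.463070+0.000000i)
Σ over m = -0.463070+0.000000i; ×(4π/15) → -0.387941+0.000000i. Real part: -0.387941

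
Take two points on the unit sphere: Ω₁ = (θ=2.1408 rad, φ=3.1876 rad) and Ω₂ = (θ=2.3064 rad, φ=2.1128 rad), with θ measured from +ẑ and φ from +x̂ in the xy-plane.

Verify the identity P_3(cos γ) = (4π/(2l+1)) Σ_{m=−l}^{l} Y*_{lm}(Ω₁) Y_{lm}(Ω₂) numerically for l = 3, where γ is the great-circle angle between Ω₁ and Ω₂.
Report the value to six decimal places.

-0.272708

Term-by-term m-sum for l=3 (normalisation 4π/7 = 1.795196):
  m=-3: (-0.246603, -0.034255) × (0.169789, -0.009384) = (-0.042192, -0.003502)  (running Σ = (-0.042192, -0.003502))
  m=-2: (-0.389246, -0.035918) × (0.176350, -0.333195) = (-0.080611, 0.123361)  (running Σ = (-0.122803, 0.119859))
  m=-1: (-0.123948, -0.005707) × (-0.154685, -0.256885) = (0.017707, 0.032723)  (running Σ = (-0.105096, 0.152582))
  m=0: (0.310923, -0.000000) × (0.187450, 0.000000) = (0.058283, 0.000000)  (running Σ = (-0.046814, 0.152582))
  m=1: (0.123948, -0.005707) × (0.154685, -0.256885) = (0.017707, -0.032723)  (running Σ = (-0.029107, 0.119859))
  m=2: (-0.389246, 0.035918) × (0.176350, 0.333195) = (-0.080611, -0.123361)  (running Σ = (-0.109718, -0.003502))
  m=3: (0.246603, -0.034255) × (-0.169789, -0.009384) = (-0.042192, 0.003502)  (running Σ = (-0.151910, 0.000000))
Accumulated sum (-0.151910, 0.000000); after 4π/(2l+1) scaling, (-0.272708, 0.000000) ⇒ P_3 = -0.272708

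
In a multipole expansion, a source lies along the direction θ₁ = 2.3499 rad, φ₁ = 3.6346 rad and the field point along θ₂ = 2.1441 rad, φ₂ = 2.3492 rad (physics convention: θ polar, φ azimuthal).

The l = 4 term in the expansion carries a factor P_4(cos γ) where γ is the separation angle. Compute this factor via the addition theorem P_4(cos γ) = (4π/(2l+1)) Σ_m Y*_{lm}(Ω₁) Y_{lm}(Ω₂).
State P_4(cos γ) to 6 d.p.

Term-by-term m-sum for l=4 (normalisation 4π/9 = 1.396263):
  term(m=-4) = +0.010406-0.022738i   from Y*(Ω₁)=-0.044303+0.104427i, Y(Ω₂)=-0.220357-0.006167i
  term(m=-3) = -0.096341-0.083583i   from Y*(Ω₁)=+0.029036+0.315499i, Y(Ω₂)=-0.290564+0.278619i
  term(m=-2) = -0.087554+0.056217i   from Y*(Ω₁)=+0.229615+0.346837i, Y(Ω₂)=-0.003499+0.250119i
  term(m=-1) = -0.006156-0.020981i   from Y*(Ω₁)=+0.094999+0.051039i, Y(Ω₂)=-0.142367-0.144372i
  term(m=+0) = +0.102656+0.000000i   from Y*(Ω₁)=-0.346986-0.000000i, Y(Ω₂)=-0.295851+0.000000i
  term(m=+1) = -0.006156+0.020981i   from Y*(Ω₁)=-0.094999+0.051039i, Y(Ω₂)=+0.142367-0.144372i
  term(m=+2) = -0.087554-0.056217i   from Y*(Ω₁)=+0.229615-0.346837i, Y(Ω₂)=-0.003499-0.250119i
  term(m=+3) = -0.096341+0.083583i   from Y*(Ω₁)=-0.029036+0.315499i, Y(Ω₂)=+0.290564+0.278619i
  term(m=+4) = +0.010406+0.022738i   from Y*(Ω₁)=-0.044303-0.104427i, Y(Ω₂)=-0.220357+0.006167i
Total Σ_m = -0.256633+0.000000i. Multiply by 1.396263: -0.358327+0.000000i. P_4(cos γ) = -0.358327

-0.358327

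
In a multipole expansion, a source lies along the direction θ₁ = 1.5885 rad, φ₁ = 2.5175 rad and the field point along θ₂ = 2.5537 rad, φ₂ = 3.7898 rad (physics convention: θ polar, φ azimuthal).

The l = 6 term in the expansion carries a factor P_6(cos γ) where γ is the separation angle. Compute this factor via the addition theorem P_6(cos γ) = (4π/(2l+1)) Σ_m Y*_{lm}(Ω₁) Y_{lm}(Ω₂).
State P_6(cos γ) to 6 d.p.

Term-by-term m-sum for l=6 (normalisation 4π/13 = 0.966644):
  m=-6: -0.397523+0.273693i × -0.010309+0.009559i = +0.001482-0.006621i  (running Σ = +0.001482-0.006621i)
  m=-5: -0.029595-0.000625i × -0.072707+0.007254i = +0.002156-0.000169i  (running Σ = +0.003638-0.006791i)
  m=-4: +0.283896+0.213686i × -0.190552-0.116504i = -0.029201-0.073793i  (running Σ = -0.025563-0.080584i)
  m=-3: +0.010256+0.032980i × -0.155884-0.397389i = +0.011507-0.009217i  (running Σ = -0.014056-0.089800i)
  m=-2: +0.102645-0.307055i × +0.118290-0.420241i = -0.116895-0.079457i  (running Σ = -0.130951-0.169258i)
  m=-1: +0.029531-0.021266i × +0.007416-0.005617i = +0.000100-0.000324i  (running Σ = -0.130852-0.169581i)
  m=0: -0.315756-0.000000i × -0.421743+0.000000i = +0.133168+0.000000i  (running Σ = +0.002316-0.169581i)
  m=1: -0.029531-0.021266i × -0.007416-0.005617i = +0.000100+0.000324i  (running Σ = +0.002416-0.169258i)
  m=2: +0.102645+0.307055i × +0.118290+0.420241i = -0.116895+0.079457i  (running Σ = -0.114479-0.089800i)
  m=3: -0.010256+0.032980i × +0.155884-0.397389i = +0.011507+0.009217i  (running Σ = -0.102972-0.080584i)
  m=4: +0.283896-0.213686i × -0.190552+0.116504i = -0.029201+0.073793i  (running Σ = -0.132173-0.006791i)
  m=5: +0.029595-0.000625i × +0.072707+0.007254i = +0.002156+0.000169i  (running Σ = -0.130017-0.006621i)
  m=6: -0.397523-0.273693i × -0.010309-0.009559i = +0.001482+0.006621i  (running Σ = -0.128535+0.000000i)
Σ over m = -0.128535+0.000000i; ×(4π/13) → -0.124248+0.000000i. Real part: -0.124248

-0.124248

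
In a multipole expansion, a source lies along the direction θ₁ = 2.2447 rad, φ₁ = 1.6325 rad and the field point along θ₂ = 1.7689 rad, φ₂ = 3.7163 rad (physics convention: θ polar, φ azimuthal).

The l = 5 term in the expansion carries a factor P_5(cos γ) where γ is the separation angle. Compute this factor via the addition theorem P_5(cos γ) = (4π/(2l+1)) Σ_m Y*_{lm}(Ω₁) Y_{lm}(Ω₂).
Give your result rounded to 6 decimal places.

Summing Y*_{l m}(θ₁,φ₁)·Y_{l m}(θ₂,φ₂) over m ∈ [−5, 5]; prefactor 4π/(2·5+1) = 1.142397:
  m=-5: Y*=-0.04105 + 0.12882j  Y=0.40547 + 0.11137j  product -0.03099 + 0.04766j
  m=-4: Y*=-0.33110 - 0.08342j  Y=0.17761 + 0.19925j  product -0.04218 - 0.08079j
  m=-3: Y*=0.07609 - 0.40636j  Y=-0.03244 - 0.20989j  product -0.08776 - 0.00279j
  m=-2: Y*=0.10784 + 0.01338j  Y=0.11590 - 0.25858j  product 0.01596 - 0.02634j
  m=-1: Y*=0.01956 - 0.31655j  Y=-0.12895 + 0.08351j  product 0.02391 + 0.04245j
  m=+0: Y*=0.19747 + 0.00000j  Y=-0.28502 + 0.00000j  product -0.05628 + 0.00000j
  m=+1: Y*=-0.01956 - 0.31655j  Y=0.12895 + 0.08351j  product 0.02391 - 0.04245j
  m=+2: Y*=0.10784 - 0.01338j  Y=0.11590 + 0.25858j  product 0.01596 + 0.02634j
  m=+3: Y*=-0.07609 - 0.40636j  Y=0.03244 - 0.20989j  product -0.08776 + 0.00279j
  m=+4: Y*=-0.33110 + 0.08342j  Y=0.17761 - 0.19925j  product -0.04218 + 0.08079j
  m=+5: Y*=0.04105 + 0.12882j  Y=-0.40547 + 0.11137j  product -0.03099 - 0.04766j
Total Σ_m = -0.29841 + 0.00000j. Multiply by 1.142397: -0.34090 + 0.00000j. P_5(cos γ) = -0.340904

-0.340904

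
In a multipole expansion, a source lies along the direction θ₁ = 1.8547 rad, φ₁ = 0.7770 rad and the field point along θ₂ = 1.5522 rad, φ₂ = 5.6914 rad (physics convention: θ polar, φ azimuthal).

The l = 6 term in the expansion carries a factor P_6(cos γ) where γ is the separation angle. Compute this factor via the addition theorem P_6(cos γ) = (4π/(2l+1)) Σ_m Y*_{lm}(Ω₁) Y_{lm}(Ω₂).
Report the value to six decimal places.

Expand P_6 via completeness: Σ_{m} conj(Y_{6,m}) at Ω₁ times Y_{6,m} at Ω₂ —
  [-6]  conj(Y_{6,-6})(Ω₁) = -0.019042-0.377585i ; Y_{6,-6}(Ω₂) = -0.442756-0.191972i ; Δ = -0.064055+0.170834i
  [-5]  conj(Y_{6,-5})(Ω₁) = +0.281318+0.258632i ; Y_{6,-5}(Ω₂) = -0.030574+0.005648i ; Δ = -0.010062-0.006319i
  [-4]  conj(Y_{6,-4})(Ω₁) = +0.041472-0.001394i ; Y_{6,-4}(Ω₂) = +0.253883-0.248385i ; Δ = +0.010183-0.010655i
  [-3]  conj(Y_{6,-3})(Ω₁) = -0.237680+0.249968i ; Y_{6,-3}(Ω₂) = +0.007368-0.035517i ; Δ = +0.007127+0.010284i
  [-2]  conj(Y_{6,-2})(Ω₁) = -0.001054-0.062756i ; Y_{6,-2}(Ω₂) = +0.122182+0.299601i ; Δ = +0.018673-0.007984i
  [-1]  conj(Y_{6,-1})(Ω₁) = -0.225061-0.221313i ; Y_{6,-1}(Ω₂) = +0.031719+0.021320i ; Δ = -0.002420-0.011818i
  [+0]  conj(Y_{6,0})(Ω₁) = +0.089676-0.000000i ; Y_{6,0}(Ω₂) = -0.315540+0.000000i ; Δ = -0.028296+0.000000i
  [+1]  conj(Y_{6,1})(Ω₁) = +0.225061-0.221313i ; Y_{6,1}(Ω₂) = -0.031719+0.021320i ; Δ = -0.002420+0.011818i
  [+2]  conj(Y_{6,2})(Ω₁) = -0.001054+0.062756i ; Y_{6,2}(Ω₂) = +0.122182-0.299601i ; Δ = +0.018673+0.007984i
  [+3]  conj(Y_{6,3})(Ω₁) = +0.237680+0.249968i ; Y_{6,3}(Ω₂) = -0.007368-0.035517i ; Δ = +0.007127-0.010284i
  [+4]  conj(Y_{6,4})(Ω₁) = +0.041472+0.001394i ; Y_{6,4}(Ω₂) = +0.253883+0.248385i ; Δ = +0.010183+0.010655i
  [+5]  conj(Y_{6,5})(Ω₁) = -0.281318+0.258632i ; Y_{6,5}(Ω₂) = +0.030574+0.005648i ; Δ = -0.010062+0.006319i
  [+6]  conj(Y_{6,6})(Ω₁) = -0.019042+0.377585i ; Y_{6,6}(Ω₂) = -0.442756+0.191972i ; Δ = -0.064055-0.170834i
Σ over m = -0.109405+0.000000i; ×(4π/13) → -0.105755+0.000000i. Real part: -0.105755

-0.105755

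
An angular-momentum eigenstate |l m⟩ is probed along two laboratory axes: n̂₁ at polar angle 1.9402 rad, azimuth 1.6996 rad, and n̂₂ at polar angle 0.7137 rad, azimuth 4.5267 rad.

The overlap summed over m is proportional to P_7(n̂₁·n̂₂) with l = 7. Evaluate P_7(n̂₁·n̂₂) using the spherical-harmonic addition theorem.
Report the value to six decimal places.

Expand P_7 via completeness: Σ_{m} conj(Y_{7,m}) at Ω₁ times Y_{7,m} at Ω₂ —
  m=-7: Y*=(0.240541, -0.190245)  Y=(0.024823, -0.006896)  product (0.004659, -0.006381)
  m=-6: Y*=(0.318081, 0.310180)  Y=(-0.049085, -0.099909)  product (0.015377, -0.047004)
  m=-5: Y*=(-0.107943, 0.143768)  Y=(-0.227080, 0.169902)  product (0.000085, -0.050987)
  m=-4: Y*=(0.227603, 0.128875)  Y=(0.332376, 0.305173)  product (0.036321, 0.112293)
  m=-3: Y*=(-0.107314, 0.263757)  Y=(0.196616, -0.315661)  product (0.062158, 0.085734)
  m=-2: Y*=(0.146803, 0.038677)  Y=(0.054881, 0.021373)  product (0.007230, 0.005260)
  m=-1: Y*=(-0.039305, 0.303463)  Y=(0.072902, -0.388080)  product (0.114903, 0.037376)
  m=+0: Y*=(0.117413, -0.000000)  Y=(-0.064030, 0.000000)  product (-0.007518, 0.000000)
  m=+1: Y*=(0.039305, 0.303463)  Y=(-0.072902, -0.388080)  product (0.114903, -0.037376)
  m=+2: Y*=(0.146803, -0.038677)  Y=(0.054881, -0.021373)  product (0.007230, -0.005260)
  m=+3: Y*=(0.107314, 0.263757)  Y=(-0.196616, -0.315661)  product (0.062158, -0.085734)
  m=+4: Y*=(0.227603, -0.128875)  Y=(0.332376, -0.305173)  product (0.036321, -0.112293)
  m=+5: Y*=(0.107943, 0.143768)  Y=(0.227080, 0.169902)  product (0.000085, 0.050987)
  m=+6: Y*=(0.318081, -0.310180)  Y=(-0.049085, 0.099909)  product (0.015377, 0.047004)
  m=+7: Y*=(-0.240541, -0.190245)  Y=(-0.024823, -0.006896)  product (0.004659, 0.006381)
Accumulated sum (0.473946, -0.000000); after 4π/(2l+1) scaling, (0.397052, -0.000000) ⇒ P_7 = 0.397052

0.397052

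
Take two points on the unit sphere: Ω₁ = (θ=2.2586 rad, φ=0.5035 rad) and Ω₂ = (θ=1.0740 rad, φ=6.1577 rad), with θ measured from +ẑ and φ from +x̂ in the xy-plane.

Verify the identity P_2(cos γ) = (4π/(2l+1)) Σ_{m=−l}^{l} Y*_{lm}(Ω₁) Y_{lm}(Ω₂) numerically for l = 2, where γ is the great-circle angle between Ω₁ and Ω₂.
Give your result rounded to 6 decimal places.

Term-by-term m-sum for l=2 (normalisation 4π/5 = 2.513274):
  term(m=-2) = 0.02119 + 0.06550j   from Y*(Ω₁)=0.12323 + 0.19491j, Y(Ω₂)=0.28918 + 0.07414j
  term(m=-1) = -0.09919 - 0.07216j   from Y*(Ω₁)=-0.33191 - 0.18284j, Y(Ω₂)=0.32115 + 0.04051j
  term(m=+0) = -0.00662 + 0.00000j   from Y*(Ω₁)=0.06594 + 0.00000j, Y(Ω₂)=-0.10046 + 0.00000j
  term(m=+1) = -0.09919 + 0.07216j   from Y*(Ω₁)=0.33191 - 0.18284j, Y(Ω₂)=-0.32115 + 0.04051j
  term(m=+2) = 0.02119 - 0.06550j   from Y*(Ω₁)=0.12323 - 0.19491j, Y(Ω₂)=0.28918 - 0.07414j
Total Σ_m = -0.16263 + 0.00000j. Multiply by 2.513274: -0.40873 + 0.00000j. P_2(cos γ) = -0.408725

-0.408725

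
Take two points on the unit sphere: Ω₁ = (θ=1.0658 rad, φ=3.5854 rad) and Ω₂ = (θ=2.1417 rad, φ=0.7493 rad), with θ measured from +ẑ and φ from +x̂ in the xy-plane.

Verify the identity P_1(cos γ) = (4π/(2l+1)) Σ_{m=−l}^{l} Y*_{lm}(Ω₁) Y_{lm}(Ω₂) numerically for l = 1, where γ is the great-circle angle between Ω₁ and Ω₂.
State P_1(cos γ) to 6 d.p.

Addition theorem: P_1(cos γ) = (4π/3) Σ_m Y*_{lm}(Ω₁) Y_{lm}(Ω₂), m = −1…1:
  term(m=-1) = -0.083830+0.026437i   from Y*(Ω₁)=-0.273076-0.129831i, Y(Ω₂)=+0.212843-0.198006i
  term(m=+0) = -0.062415+0.000000i   from Y*(Ω₁)=+0.236388-0.000000i, Y(Ω₂)=-0.264037+0.000000i
  term(m=+1) = -0.083830-0.026437i   from Y*(Ω₁)=+0.273076-0.129831i, Y(Ω₂)=-0.212843-0.198006i
Σ over m = -0.230074+0.000000i; ×(4π/3) → -0.963733+0.000000i. Real part: -0.963733

-0.963733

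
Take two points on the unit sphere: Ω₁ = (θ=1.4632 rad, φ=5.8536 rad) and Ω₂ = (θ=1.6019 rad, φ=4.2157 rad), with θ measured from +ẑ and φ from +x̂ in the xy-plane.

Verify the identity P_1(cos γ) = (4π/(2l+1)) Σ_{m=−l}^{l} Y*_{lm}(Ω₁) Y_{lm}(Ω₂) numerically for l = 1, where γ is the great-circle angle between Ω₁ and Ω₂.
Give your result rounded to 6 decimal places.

-0.069973

Addition theorem: P_1(cos γ) = (4π/3) Σ_m Y*_{lm}(Ω₁) Y_{lm}(Ω₂), m = −1…1:
  m=-1: (0.312286, -0.143064) × (-0.164554, 0.303599) = (-0.007954, 0.118352)  (running Σ = (-0.007954, 0.118352))
  m=0: (0.052470, -0.000000) × (-0.015195, 0.000000) = (-0.000797, 0.000000)  (running Σ = (-0.008751, 0.118352))
  m=1: (-0.312286, -0.143064) × (0.164554, 0.303599) = (-0.007954, -0.118352)  (running Σ = (-0.016705, 0.000000))
Accumulated sum (-0.016705, 0.000000); after 4π/(2l+1) scaling, (-0.069973, 0.000000) ⇒ P_1 = -0.069973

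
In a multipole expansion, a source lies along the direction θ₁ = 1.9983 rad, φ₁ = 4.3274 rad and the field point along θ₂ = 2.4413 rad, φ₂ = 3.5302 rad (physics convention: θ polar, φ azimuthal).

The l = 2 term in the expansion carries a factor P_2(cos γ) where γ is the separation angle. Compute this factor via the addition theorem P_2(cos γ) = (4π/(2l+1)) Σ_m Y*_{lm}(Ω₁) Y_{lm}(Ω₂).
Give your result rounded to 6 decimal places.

0.292317

Addition theorem: P_2(cos γ) = (4π/5) Σ_m Y*_{lm}(Ω₁) Y_{lm}(Ω₂), m = −2…2:
  m=-2: Y*=-0.22965 + 0.22267j  Y=0.11436 - 0.11250j  product -0.00121 + 0.05130j
  m=-1: Y*=0.10946 + 0.27014j  Y=0.35231 - 0.14424j  product 0.07753 + 0.07938j
  m=+0: Y*=-0.15275 + 0.00000j  Y=0.23783 + 0.00000j  product -0.03633 + 0.00000j
  m=+1: Y*=-0.10946 + 0.27014j  Y=-0.35231 - 0.14424j  product 0.07753 - 0.07938j
  m=+2: Y*=-0.22965 - 0.22267j  Y=0.11436 + 0.11250j  product -0.00121 - 0.05130j
Total Σ_m = 0.11631 - 0.00000j. Multiply by 2.513274: 0.29232 - 0.00000j. P_2(cos γ) = 0.292317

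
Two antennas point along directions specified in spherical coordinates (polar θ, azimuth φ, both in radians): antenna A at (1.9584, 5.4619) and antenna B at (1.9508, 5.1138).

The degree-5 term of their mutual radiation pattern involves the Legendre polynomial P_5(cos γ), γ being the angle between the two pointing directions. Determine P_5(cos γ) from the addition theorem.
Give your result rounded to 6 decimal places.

0.356485

Summing Y*_{l m}(θ₁,φ₁)·Y_{l m}(θ₂,φ₂) over m ∈ [−5, 5]; prefactor 4π/(2·5+1) = 1.142397:
  m=-5: -0.17981 + 0.25949j × 0.29055 - 0.13546j = -0.01709 + 0.09975j  (running Σ = -0.01709 + 0.09975j)
  m=-4: 0.40338 - 0.05831j × 0.01411 + 0.40467j = 0.02928 + 0.16241j  (running Σ = 0.01219 + 0.26216j)
  m=-3: -0.06111 - 0.04919j × -0.06163 - 0.02366j = 0.00260 + 0.00448j  (running Σ = 0.01479 + 0.26664j)
  m=-2: -0.02250 - 0.31293j × -0.22117 + 0.22901j = 0.07664 + 0.06406j  (running Σ = 0.09144 + 0.33070j)
  m=-1: -0.11545 + 0.12404j × -0.06144 - 0.14474j = 0.02505 + 0.00909j  (running Σ = 0.11648 + 0.33979j)
  m=0: -0.27784 + 0.00000j × -0.28464 + 0.00000j = 0.07909 + 0.00000j  (running Σ = 0.19557 + 0.33979j)
  m=1: 0.11545 + 0.12404j × 0.06144 - 0.14474j = 0.02505 - 0.00909j  (running Σ = 0.22061 + 0.33070j)
  m=2: -0.02250 + 0.31293j × -0.22117 - 0.22901j = 0.07664 - 0.06406j  (running Σ = 0.29726 + 0.26664j)
  m=3: 0.06111 - 0.04919j × 0.06163 - 0.02366j = 0.00260 - 0.00448j  (running Σ = 0.29986 + 0.26216j)
  m=4: 0.40338 + 0.05831j × 0.01411 - 0.40467j = 0.02928 - 0.16241j  (running Σ = 0.32914 + 0.09975j)
  m=5: 0.17981 + 0.25949j × -0.29055 - 0.13546j = -0.01709 - 0.09975j  (running Σ = 0.31205 + 0.00000j)
Σ over m = 0.31205 + 0.00000j; ×(4π/11) → 0.35649 + 0.00000j. Real part: 0.356485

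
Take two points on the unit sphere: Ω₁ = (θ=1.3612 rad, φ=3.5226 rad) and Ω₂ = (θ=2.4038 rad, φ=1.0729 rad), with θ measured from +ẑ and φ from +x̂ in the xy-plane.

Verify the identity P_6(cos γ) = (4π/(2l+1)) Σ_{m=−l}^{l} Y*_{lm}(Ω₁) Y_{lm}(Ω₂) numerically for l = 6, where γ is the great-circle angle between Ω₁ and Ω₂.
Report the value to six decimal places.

Addition theorem: P_6(cos γ) = (4π/13) Σ_m Y*_{lm}(Ω₁) Y_{lm}(Ω₂), m = −6…6:
  m=-6: Y*=-0.27742 + 0.31935j  Y=0.04422 - 0.00687j  product -0.01007 + 0.01603j
  m=-5: Y*=0.10226 - 0.29447j  Y=-0.10348 - 0.13553j  product -0.05049 + 0.01661j
  m=-4: Y*=-0.00800 - 0.17086j  Y=-0.14986 + 0.33488j  product 0.05842 + 0.02293j
  m=-3: Y*=0.13279 + 0.29124j  Y=0.44213 - 0.03416j  product 0.06866 + 0.12423j
  m=-2: Y*=0.06371 + 0.06079j  Y=-0.08315 - 0.12831j  product 0.00250 - 0.01323j
  m=-1: Y*=-0.29288 - 0.11732j  Y=0.15011 - 0.27615j  product -0.07636 + 0.06327j
  m=+0: Y*=-0.06522 + 0.00000j  Y=-0.25592 + 0.00000j  product 0.01669 + 0.00000j
  m=+1: Y*=0.29288 - 0.11732j  Y=-0.15011 - 0.27615j  product -0.07636 - 0.06327j
  m=+2: Y*=0.06371 - 0.06079j  Y=-0.08315 + 0.12831j  product 0.00250 + 0.01323j
  m=+3: Y*=-0.13279 + 0.29124j  Y=-0.44213 - 0.03416j  product 0.06866 - 0.12423j
  m=+4: Y*=-0.00800 + 0.17086j  Y=-0.14986 - 0.33488j  product 0.05842 - 0.02293j
  m=+5: Y*=-0.10226 - 0.29447j  Y=0.10348 - 0.13553j  product -0.05049 - 0.01661j
  m=+6: Y*=-0.27742 - 0.31935j  Y=0.04422 + 0.00687j  product -0.01007 - 0.01603j
Σ over m = 0.00199 + 0.00000j; ×(4π/13) → 0.00193 + 0.00000j. Real part: 0.001927

0.001927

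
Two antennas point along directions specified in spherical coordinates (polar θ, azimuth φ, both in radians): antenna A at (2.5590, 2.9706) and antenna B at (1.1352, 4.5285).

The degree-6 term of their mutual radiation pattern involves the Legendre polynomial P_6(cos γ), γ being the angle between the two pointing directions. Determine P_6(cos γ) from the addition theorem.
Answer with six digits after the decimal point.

0.215599

Summing Y*_{l m}(θ₁,φ₁)·Y_{l m}(θ₂,φ₂) over m ∈ [−6, 6]; prefactor 4π/(2·6+1) = 0.966644:
  term(m=-6) = (-0.003584, -0.000278)   from Y*(Ω₁)=(0.006945, -0.011460), Y(Ω₂)=(-0.120888, -0.239488)
  term(m=-5) = (-0.001963, 0.030408)   from Y*(Ω₁)=(0.046233, -0.053159), Y(Ω₂)=(-0.343962, 0.262216)
  term(m=-4) = (0.050315, 0.002598)   from Y*(Ω₁)=(0.169019, -0.137792), Y(Ω₂)=(0.171303, 0.155025)
  term(m=-3) = (-0.003491, 0.090188)   from Y*(Ω₁)=(0.368624, -0.207637), Y(Ω₂)=(-0.111807, 0.181682)
  term(m=-2) = (0.137385, 0.003544)   from Y*(Ω₁)=(0.417395, -0.148581), Y(Ω₂)=(0.289449, 0.111527)
  term(m=-1) = (-0.000034, 0.002656)   from Y*(Ω₁)=(0.023565, -0.004069), Y(Ω₂)=(-0.020311, 0.109203)
  term(m=+0) = (-0.134215, -0.000000)   from Y*(Ω₁)=(-0.421173, -0.000000), Y(Ω₂)=(0.318670, 0.000000)
  term(m=+1) = (-0.000034, -0.002656)   from Y*(Ω₁)=(-0.023565, -0.004069), Y(Ω₂)=(0.020311, 0.109203)
  term(m=+2) = (0.137385, -0.003544)   from Y*(Ω₁)=(0.417395, 0.148581), Y(Ω₂)=(0.289449, -0.111527)
  term(m=+3) = (-0.003491, -0.090188)   from Y*(Ω₁)=(-0.368624, -0.207637), Y(Ω₂)=(0.111807, 0.181682)
  term(m=+4) = (0.050315, -0.002598)   from Y*(Ω₁)=(0.169019, 0.137792), Y(Ω₂)=(0.171303, -0.155025)
  term(m=+5) = (-0.001963, -0.030408)   from Y*(Ω₁)=(-0.046233, -0.053159), Y(Ω₂)=(0.343962, 0.262216)
  term(m=+6) = (-0.003584, 0.000278)   from Y*(Ω₁)=(0.006945, 0.011460), Y(Ω₂)=(-0.120888, 0.239488)
Total Σ_m = (0.223039, 0.000000). Multiply by 0.966644: (0.215599, 0.000000). P_6(cos γ) = 0.215599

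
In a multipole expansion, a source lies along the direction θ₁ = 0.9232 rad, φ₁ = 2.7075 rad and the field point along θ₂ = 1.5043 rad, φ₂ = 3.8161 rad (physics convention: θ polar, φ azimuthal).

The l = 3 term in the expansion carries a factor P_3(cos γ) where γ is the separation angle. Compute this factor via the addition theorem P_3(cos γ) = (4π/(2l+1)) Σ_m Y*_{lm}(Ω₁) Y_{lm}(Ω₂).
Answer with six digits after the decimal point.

Term-by-term m-sum for l=3 (normalisation 4π/7 = 1.795196):
  term(m=-3) = -0.086238+0.016068i   from Y*(Ω₁)=-0.056152+0.204066i, Y(Ω₂)=+0.181294+0.372710i
  term(m=-2) = -0.015969-0.021164i   from Y*(Ω₁)=+0.253416-0.299276i, Y(Ω₂)=+0.014872-0.065952i
  term(m=-1) = -0.029708+0.059633i   from Y*(Ω₁)=-0.191676+0.088858i, Y(Ω₂)=+0.246291-0.196938i
  term(m=+0) = +0.019621+0.000000i   from Y*(Ω₁)=-0.265721-0.000000i, Y(Ω₂)=-0.073842+0.000000i
  term(m=+1) = -0.029708-0.059633i   from Y*(Ω₁)=+0.191676+0.088858i, Y(Ω₂)=-0.246291-0.196938i
  term(m=+2) = -0.015969+0.021164i   from Y*(Ω₁)=+0.253416+0.299276i, Y(Ω₂)=+0.014872+0.065952i
  term(m=+3) = -0.086238-0.016068i   from Y*(Ω₁)=+0.056152+0.204066i, Y(Ω₂)=-0.181294+0.372710i
Accumulated sum -0.244209+0.000000i; after 4π/(2l+1) scaling, -0.438403+0.000000i ⇒ P_3 = -0.438403

-0.438403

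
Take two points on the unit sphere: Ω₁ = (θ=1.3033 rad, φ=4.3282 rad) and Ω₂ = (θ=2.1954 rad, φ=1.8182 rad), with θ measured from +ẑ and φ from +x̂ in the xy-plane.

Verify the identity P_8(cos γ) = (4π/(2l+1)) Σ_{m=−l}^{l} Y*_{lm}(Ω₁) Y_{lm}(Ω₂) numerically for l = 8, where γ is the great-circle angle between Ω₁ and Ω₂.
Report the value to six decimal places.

Expand P_8 via completeness: Σ_{m} conj(Y_{8,m}) at Ω₁ times Y_{8,m} at Ω₂ —
  m=-8: Y*=(-0.384900, -0.026245)  Y=(-0.038384, -0.088694)  product (0.012446, 0.035146)
  m=-7: Y*=(0.184824, -0.380407)  Y=(-0.275068, 0.044681)  product (-0.033842, 0.112896)
  m=-6: Y*=(0.009734, 0.010783)  Y=(-0.038208, 0.441254)  product (-0.005130, 0.003883)
  m=-5: Y*=(0.328827, -0.120087)  Y=(0.336045, 0.116524)  product (0.124494, -0.002038)
  m=-4: Y*=(-0.004972, 0.146017)  Y=(-0.023325, 0.035509)  product (-0.005069, -0.003582)
  m=-3: Y*=(0.260017, 0.115565)  Y=(0.245187, 0.267335)  product (0.032858, 0.097847)
  m=-2: Y*=(-0.141577, 0.136837)  Y=(0.134316, -0.072474)  product (-0.009099, 0.028640)
  m=-1: Y*=(0.093887, 0.232233)  Y=(0.073375, 0.290506)  product (-0.060576, 0.044315)
  m=+0: Y*=(-0.210324, -0.000000)  Y=(0.201397, 0.000000)  product (-0.042359, -0.000000)
  m=+1: Y*=(-0.093887, 0.232233)  Y=(-0.073375, 0.290506)  product (-0.060576, -0.044315)
  m=+2: Y*=(-0.141577, -0.136837)  Y=(0.134316, 0.072474)  product (-0.009099, -0.028640)
  m=+3: Y*=(-0.260017, 0.115565)  Y=(-0.245187, 0.267335)  product (0.032858, -0.097847)
  m=+4: Y*=(-0.004972, -0.146017)  Y=(-0.023325, -0.035509)  product (-0.005069, 0.003582)
  m=+5: Y*=(-0.328827, -0.120087)  Y=(-0.336045, 0.116524)  product (0.124494, 0.002038)
  m=+6: Y*=(0.009734, -0.010783)  Y=(-0.038208, -0.441254)  product (-0.005130, -0.003883)
  m=+7: Y*=(-0.184824, -0.380407)  Y=(0.275068, 0.044681)  product (-0.033842, -0.112896)
  m=+8: Y*=(-0.384900, 0.026245)  Y=(-0.038384, 0.088694)  product (0.012446, -0.035146)
Accumulated sum (0.069807, -0.000000); after 4π/(2l+1) scaling, (0.051601, -0.000000) ⇒ P_8 = 0.051601

0.051601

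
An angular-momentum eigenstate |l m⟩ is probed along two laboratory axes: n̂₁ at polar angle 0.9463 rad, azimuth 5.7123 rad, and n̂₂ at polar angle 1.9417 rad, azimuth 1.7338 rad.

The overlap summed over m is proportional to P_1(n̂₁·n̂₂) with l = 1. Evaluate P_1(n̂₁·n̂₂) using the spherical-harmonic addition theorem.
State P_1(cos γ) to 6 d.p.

Expand P_1 via completeness: Σ_{m} conj(Y_{1,m}) at Ω₁ times Y_{1,m} at Ω₂ —
  term(m=-1) = -0.060447-0.067019i   from Y*(Ω₁)=+0.235838-0.151460i, Y(Ω₂)=-0.052255-0.317732i
  term(m=+0) = -0.050593+0.000000i   from Y*(Ω₁)=+0.285680-0.000000i, Y(Ω₂)=-0.177098+0.000000i
  term(m=+1) = -0.060447+0.067019i   from Y*(Ω₁)=-0.235838-0.151460i, Y(Ω₂)=+0.052255-0.317732i
Accumulated sum -0.171488+0.000000i; after 4π/(2l+1) scaling, -0.718327+0.000000i ⇒ P_1 = -0.718327

-0.718327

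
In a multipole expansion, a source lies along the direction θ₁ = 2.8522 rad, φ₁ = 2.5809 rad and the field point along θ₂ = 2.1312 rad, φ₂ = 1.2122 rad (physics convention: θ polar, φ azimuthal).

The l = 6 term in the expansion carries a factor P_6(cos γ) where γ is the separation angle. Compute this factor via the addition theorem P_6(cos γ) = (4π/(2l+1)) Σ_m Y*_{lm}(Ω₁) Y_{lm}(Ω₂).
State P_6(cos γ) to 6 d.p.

Term-by-term m-sum for l=6 (normalisation 4π/13 = 0.966644):
  term(m=-6) = -0.00002 + 0.00004j   from Y*(Ω₁)=-0.00025 + 0.00006j, Y(Ω₂)=0.09790 - 0.14917j
  term(m=-5) = 0.00100 + 0.00063j   from Y*(Ω₁)=-0.00286 - 0.00101j, Y(Ω₂)=-0.37831 - 0.08547j
  term(m=-4) = 0.00576 - 0.00603j   from Y*(Ω₁)=-0.01341 - 0.01686j, Y(Ω₂)=0.05264 + 0.38352j
  term(m=-3) = -0.00133 - 0.00192j   from Y*(Ω₁)=-0.01145 - 0.10243j, Y(Ω₂)=0.01995 - 0.01077j
  term(m=-2) = 0.10181 - 0.04355j   from Y*(Ω₁)=0.14184 - 0.29408j, Y(Ω₂)=0.25561 + 0.22292j
  term(m=-1) = -0.01867 - 0.09111j   from Y*(Ω₁)=0.50452 - 0.31680j, Y(Ω₂)=0.05479 - 0.14618j
  term(m=+0) = 0.08987 + 0.00000j   from Y*(Ω₁)=0.29883 + 0.00000j, Y(Ω₂)=0.30075 + 0.00000j
  term(m=+1) = -0.01867 + 0.09111j   from Y*(Ω₁)=-0.50452 - 0.31680j, Y(Ω₂)=-0.05479 - 0.14618j
  term(m=+2) = 0.10181 + 0.04355j   from Y*(Ω₁)=0.14184 + 0.29408j, Y(Ω₂)=0.25561 - 0.22292j
  term(m=+3) = -0.00133 + 0.00192j   from Y*(Ω₁)=0.01145 - 0.10243j, Y(Ω₂)=-0.01995 - 0.01077j
  term(m=+4) = 0.00576 + 0.00603j   from Y*(Ω₁)=-0.01341 + 0.01686j, Y(Ω₂)=0.05264 - 0.38352j
  term(m=+5) = 0.00100 - 0.00063j   from Y*(Ω₁)=0.00286 - 0.00101j, Y(Ω₂)=0.37831 - 0.08547j
  term(m=+6) = -0.00002 - 0.00004j   from Y*(Ω₁)=-0.00025 - 0.00006j, Y(Ω₂)=0.09790 + 0.14917j
Accumulated sum 0.26698 - 0.00000j; after 4π/(2l+1) scaling, 0.25807 - 0.00000j ⇒ P_6 = 0.258074

0.258074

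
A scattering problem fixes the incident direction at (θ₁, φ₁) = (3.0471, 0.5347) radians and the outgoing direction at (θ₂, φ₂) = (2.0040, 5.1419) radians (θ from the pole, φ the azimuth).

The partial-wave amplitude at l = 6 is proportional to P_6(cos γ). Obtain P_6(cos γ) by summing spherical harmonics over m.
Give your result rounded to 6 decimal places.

Term-by-term m-sum for l=6 (normalisation 4π/13 = 0.966644):
  m=-6: -0.00000 - 0.00000j × 0.22816 + 0.14449j = -0.00000 - 0.00000j  (running Σ = -0.00000 - 0.00000j)
  m=-5: 0.00001 - 0.00001j × -0.36269 + 0.23595j = -0.00000 + 0.00000j  (running Σ = -0.00000 + 0.00000j)
  m=-4: -0.00015 + 0.00024j × -0.03333 - 0.22474j = 0.00006 + 0.00003j  (running Σ = 0.00006 + 0.00003j)
  m=-3: 0.00014 - 0.00430j × -0.20846 - 0.06045j = -0.00029 + 0.00089j  (running Σ = -0.00023 + 0.00092j)
  m=-2: 0.02171 + 0.03960j × 0.20104 - 0.23306j = 0.01359 + 0.00290j  (running Σ = 0.01336 + 0.00382j)
  m=-1: -0.25578 - 0.15149j × -0.04825 - 0.10535j = -0.00362 + 0.03426j  (running Σ = 0.00974 + 0.03808j)
  m=0: 0.92393 + 0.00000j × 0.31691 + 0.00000j = 0.29280 + 0.00000j  (running Σ = 0.30254 + 0.03808j)
  m=1: 0.25578 - 0.15149j × 0.04825 - 0.10535j = -0.00362 - 0.03426j  (running Σ = 0.29893 + 0.00382j)
  m=2: 0.02171 - 0.03960j × 0.20104 + 0.23306j = 0.01359 - 0.00290j  (running Σ = 0.31252 + 0.00092j)
  m=3: -0.00014 - 0.00430j × 0.20846 - 0.06045j = -0.00029 - 0.00089j  (running Σ = 0.31223 + 0.00003j)
  m=4: -0.00015 - 0.00024j × -0.03333 + 0.22474j = 0.00006 - 0.00003j  (running Σ = 0.31229 + 0.00000j)
  m=5: -0.00001 - 0.00001j × 0.36269 + 0.23595j = -0.00000 - 0.00000j  (running Σ = 0.31229 - 0.00000j)
  m=6: -0.00000 + 0.00000j × 0.22816 - 0.14449j = -0.00000 + 0.00000j  (running Σ = 0.31229 + 0.00000j)
Σ over m = 0.31229 + 0.00000j; ×(4π/13) → 0.30187 + 0.00000j. Real part: 0.301869

0.301869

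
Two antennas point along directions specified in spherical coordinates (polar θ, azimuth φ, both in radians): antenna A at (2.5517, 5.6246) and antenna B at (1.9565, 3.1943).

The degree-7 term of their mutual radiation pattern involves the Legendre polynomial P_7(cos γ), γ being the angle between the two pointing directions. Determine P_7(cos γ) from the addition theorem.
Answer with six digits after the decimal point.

Term-by-term m-sum for l=7 (normalisation 4π/15 = 0.837758):
  term(m=-7) = -0.000637-0.002330i   from Y*(Ω₁)=-0.000842+0.008199i, Y(Ω₂)=-0.273387+0.105707i
  term(m=-6) = -0.008824+0.018520i   from Y*(Ω₁)=+0.031766-0.033363i, Y(Ω₂)=-0.423233+0.138493i
  term(m=-5) = +0.030027-0.013225i   from Y*(Ω₁)=-0.154128+0.023504i, Y(Ω₂)=-0.203182+0.054821i
  term(m=-4) = +0.078789+0.024064i   from Y*(Ω₁)=+0.305084+0.169552i, Y(Ω₂)=+0.230802-0.049394i
  term(m=-3) = -0.079666-0.126203i   from Y*(Ω₁)=-0.192192-0.448364i, Y(Ω₂)=+0.302124-0.048175i
  term(m=-2) = +0.004984-0.033380i   from Y*(Ω₁)=-0.073000+0.281629i, Y(Ω₂)=-0.115362+0.012206i
  term(m=-1) = +0.056444-0.048642i   from Y*(Ω₁)=-0.184133+0.142490i, Y(Ω₂)=-0.319587+0.016860i
  term(m=+0) = +0.029984+0.000000i   from Y*(Ω₁)=+0.378651-0.000000i, Y(Ω₂)=+0.079186+0.000000i
  term(m=+1) = +0.056444+0.048642i   from Y*(Ω₁)=+0.184133+0.142490i, Y(Ω₂)=+0.319587+0.016860i
  term(m=+2) = +0.004984+0.033380i   from Y*(Ω₁)=-0.073000-0.281629i, Y(Ω₂)=-0.115362-0.012206i
  term(m=+3) = -0.079666+0.126203i   from Y*(Ω₁)=+0.192192-0.448364i, Y(Ω₂)=-0.302124-0.048175i
  term(m=+4) = +0.078789-0.024064i   from Y*(Ω₁)=+0.305084-0.169552i, Y(Ω₂)=+0.230802+0.049394i
  term(m=+5) = +0.030027+0.013225i   from Y*(Ω₁)=+0.154128+0.023504i, Y(Ω₂)=+0.203182+0.054821i
  term(m=+6) = -0.008824-0.018520i   from Y*(Ω₁)=+0.031766+0.033363i, Y(Ω₂)=-0.423233-0.138493i
  term(m=+7) = -0.000637+0.002330i   from Y*(Ω₁)=+0.000842+0.008199i, Y(Ω₂)=+0.273387+0.105707i
Σ over m = +0.192220-0.000000i; ×(4π/15) → +0.161034-0.000000i. Real part: 0.161034

0.161034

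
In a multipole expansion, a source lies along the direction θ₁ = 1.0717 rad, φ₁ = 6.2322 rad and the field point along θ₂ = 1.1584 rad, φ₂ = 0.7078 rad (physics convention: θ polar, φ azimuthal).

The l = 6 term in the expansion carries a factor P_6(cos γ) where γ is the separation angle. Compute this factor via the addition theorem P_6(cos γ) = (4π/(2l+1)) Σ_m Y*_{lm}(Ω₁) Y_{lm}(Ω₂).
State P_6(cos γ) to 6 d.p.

-0.346211

Addition theorem: P_6(cos γ) = (4π/13) Σ_m Y*_{lm}(Ω₁) Y_{lm}(Ω₂), m = −6…6:
  m=-6: +0.211052-0.066656i × -0.128250+0.255259i = -0.010053+0.062422i  (running Σ = -0.010053+0.062422i)
  m=-5: +0.404444-0.105397i × -0.399185+0.167554i = -0.143788+0.109839i  (running Σ = -0.153841+0.172261i)
  m=-4: +0.315612-0.065274i × -0.183603-0.058892i = -0.061791-0.006603i  (running Σ = -0.215632+0.165658i)
  m=-3: -0.100118+0.015434i × +0.129928+0.210685i = -0.016260-0.019088i  (running Σ = -0.231892+0.146570i)
  m=-2: -0.347617+0.035570i × -0.043946+0.280888i = +0.005285-0.099205i  (running Σ = -0.226607+0.047365i)
  m=-1: -0.024340+0.001242i × +0.118650-0.101530i = -0.002762+0.002619i  (running Σ = -0.229369+0.049984i)
  m=0: +0.336910-0.000000i × +0.298537+0.000000i = +0.100580+0.000000i  (running Σ = -0.128789+0.049984i)
  m=1: +0.024340+0.001242i × -0.118650-0.101530i = -0.002762-0.002619i  (running Σ = -0.131551+0.047365i)
  m=2: -0.347617-0.035570i × -0.043946-0.280888i = +0.005285+0.099205i  (running Σ = -0.126265+0.146570i)
  m=3: +0.100118+0.015434i × -0.129928+0.210685i = -0.016260+0.019088i  (running Σ = -0.142525+0.165658i)
  m=4: +0.315612+0.065274i × -0.183603+0.058892i = -0.061791+0.006603i  (running Σ = -0.204316+0.172261i)
  m=5: -0.404444-0.105397i × +0.399185+0.167554i = -0.143788-0.109839i  (running Σ = -0.348105+0.062422i)
  m=6: +0.211052+0.066656i × -0.128250-0.255259i = -0.010053-0.062422i  (running Σ = -0.358158+0.000000i)
Σ over m = -0.358158+0.000000i; ×(4π/13) → -0.346211+0.000000i. Real part: -0.346211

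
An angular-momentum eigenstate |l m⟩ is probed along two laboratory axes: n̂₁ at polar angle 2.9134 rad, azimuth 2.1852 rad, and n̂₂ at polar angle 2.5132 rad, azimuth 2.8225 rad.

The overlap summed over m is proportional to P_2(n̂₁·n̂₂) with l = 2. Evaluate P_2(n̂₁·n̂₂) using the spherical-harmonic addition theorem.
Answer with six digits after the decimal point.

Addition theorem: P_2(cos γ) = (4π/5) Σ_m Y*_{lm}(Ω₁) Y_{lm}(Ω₂), m = −2…2:
  [-2]  conj(Y_{2,-2})(Ω₁) = -0.00663 - 0.01862j ; Y_{2,-2}(Ω₂) = 0.10721 + 0.07952j ; Δ = 0.00077 - 0.00252j
  [-1]  conj(Y_{2,-1})(Ω₁) = 0.09813 - 0.13910j ; Y_{2,-1}(Ω₂) = 0.34884 + 0.11525j ; Δ = 0.05026 - 0.03721j
  [+0]  conj(Y_{2,0})(Ω₁) = 0.58236 + 0.00000j ; Y_{2,0}(Ω₂) = 0.30382 + 0.00000j ; Δ = 0.17693 + 0.00000j
  [+1]  conj(Y_{2,1})(Ω₁) = -0.09813 - 0.13910j ; Y_{2,1}(Ω₂) = -0.34884 + 0.11525j ; Δ = 0.05026 + 0.03721j
  [+2]  conj(Y_{2,2})(Ω₁) = -0.00663 + 0.01862j ; Y_{2,2}(Ω₂) = 0.10721 - 0.07952j ; Δ = 0.00077 + 0.00252j
Total Σ_m = 0.27900 - 0.00000j. Multiply by 2.513274: 0.70121 - 0.00000j. P_2(cos γ) = 0.701214

0.701214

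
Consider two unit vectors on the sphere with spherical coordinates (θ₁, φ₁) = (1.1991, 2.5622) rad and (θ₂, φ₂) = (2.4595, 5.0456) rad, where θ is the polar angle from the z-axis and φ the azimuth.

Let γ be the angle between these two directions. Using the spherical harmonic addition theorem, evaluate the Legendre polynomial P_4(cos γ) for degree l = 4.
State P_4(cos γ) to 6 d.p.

-0.355947

Addition theorem: P_4(cos γ) = (4π/9) Σ_m Y*_{lm}(Ω₁) Y_{lm}(Ω₂), m = −4…4:
  m=-4: Y*=(-0.226526, -0.244738)  Y=(0.016476, -0.067928)  product (-0.020357, 0.011355)
  m=-3: Y*=(0.061257, 0.362548)  Y=(0.204795, 0.131603)  product (-0.035167, 0.082310)
  m=-2: Y*=(-0.008910, 0.020388)  Y=(-0.336291, 0.264475)  product (-0.002396, -0.009213)
  m=-1: Y*=(0.278190, -0.182020)  Y=(-0.092231, -0.266474)  product (-0.074161, -0.057342)
  m=+0: Y*=(-0.036848, -0.000000)  Y=(-0.250596, 0.000000)  product (0.009234, 0.000000)
  m=+1: Y*=(-0.278190, -0.182020)  Y=(0.092231, -0.266474)  product (-0.074161, 0.057342)
  m=+2: Y*=(-0.008910, -0.020388)  Y=(-0.336291, -0.264475)  product (-0.002396, 0.009213)
  m=+3: Y*=(-0.061257, 0.362548)  Y=(-0.204795, 0.131603)  product (-0.035167, -0.082310)
  m=+4: Y*=(-0.226526, 0.244738)  Y=(0.016476, 0.067928)  product (-0.020357, -0.011355)
Accumulated sum (-0.254928, -0.000000); after 4π/(2l+1) scaling, (-0.355947, -0.000000) ⇒ P_4 = -0.355947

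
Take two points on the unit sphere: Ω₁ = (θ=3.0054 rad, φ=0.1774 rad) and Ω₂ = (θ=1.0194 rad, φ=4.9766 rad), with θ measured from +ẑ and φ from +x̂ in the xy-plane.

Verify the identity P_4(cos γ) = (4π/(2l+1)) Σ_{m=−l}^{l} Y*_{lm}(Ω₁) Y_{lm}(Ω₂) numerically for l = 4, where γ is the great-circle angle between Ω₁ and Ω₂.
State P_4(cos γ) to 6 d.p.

-0.302889

Term-by-term m-sum for l=4 (normalisation 4π/9 = 1.396263):
  [-4]  conj(Y_{4,-4})(Ω₁) = (0.000114, 0.000098) ; Y_{4,-4}(Ω₂) = (0.114529, -0.202864) ; Δ = (0.000033, -0.000012)
  [-3]  conj(Y_{4,-3})(Ω₁) = (-0.002674, -0.001575) ; Y_{4,-3}(Ω₂) = (-0.288621, -0.284475) ; Δ = (0.000324, 0.001215)
  [-2]  conj(Y_{4,-2})(Ω₁) = (0.033949, 0.012577) ; Y_{4,-2}(Ω₂) = (-0.193077, 0.112718) ; Δ = (-0.007972, 0.001398)
  [-1]  conj(Y_{4,-1})(Ω₁) = (-0.242471, -0.043471) ; Y_{4,-1}(Ω₂) = (-0.059479, -0.219855) ; Δ = (0.004864, 0.055894)
  [+0]  conj(Y_{4,0})(Ω₁) = (0.769540, -0.000000) ; Y_{4,0}(Ω₂) = (-0.274743, 0.000000) ; Δ = (-0.211426, 0.000000)
  [+1]  conj(Y_{4,1})(Ω₁) = (0.242471, -0.043471) ; Y_{4,1}(Ω₂) = (0.059479, -0.219855) ; Δ = (0.004864, -0.055894)
  [+2]  conj(Y_{4,2})(Ω₁) = (0.033949, -0.012577) ; Y_{4,2}(Ω₂) = (-0.193077, -0.112718) ; Δ = (-0.007972, -0.001398)
  [+3]  conj(Y_{4,3})(Ω₁) = (0.002674, -0.001575) ; Y_{4,3}(Ω₂) = (0.288621, -0.284475) ; Δ = (0.000324, -0.001215)
  [+4]  conj(Y_{4,4})(Ω₁) = (0.000114, -0.000098) ; Y_{4,4}(Ω₂) = (0.114529, 0.202864) ; Δ = (0.000033, 0.000012)
Accumulated sum (-0.216928, -0.000000); after 4π/(2l+1) scaling, (-0.302889, -0.000000) ⇒ P_4 = -0.302889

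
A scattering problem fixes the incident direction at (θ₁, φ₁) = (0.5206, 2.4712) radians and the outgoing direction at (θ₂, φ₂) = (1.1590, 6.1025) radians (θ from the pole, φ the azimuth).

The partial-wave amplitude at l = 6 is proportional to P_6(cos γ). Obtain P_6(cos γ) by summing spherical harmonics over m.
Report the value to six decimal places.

-0.292816

Summing Y*_{l m}(θ₁,φ₁)·Y_{l m}(θ₂,φ₂) over m ∈ [−6, 6]; prefactor 4π/(2·6+1) = 0.966644:
  m=-6: Y*=(-0.004657, 0.005642)  Y=(0.133816, 0.252895)  product (-0.002050, -0.000423)
  m=-5: Y*=(0.043226, -0.009230)  Y=(0.267930, 0.340020)  product (0.014720, 0.012225)
  m=-4: Y*=(-0.142429, -0.070570)  Y=(0.143849, 0.126865)  product (-0.011535, -0.028221)
  m=-3: Y*=(0.156478, 0.332050)  Y=(-0.212752, -0.128125)  product (0.009253, -0.090693)
  m=-2: Y*=(0.112880, -0.482072)  Y=(-0.265247, -0.100255)  product (-0.078271, 0.116552)
  m=-1: Y*=(-0.155075, 0.122958)  Y=(0.154718, 0.028264)  product (-0.027468, 0.014641)
  m=+0: Y*=(-0.376657, -0.000000)  Y=(0.297928, 0.000000)  product (-0.112217, -0.000000)
  m=+1: Y*=(0.155075, 0.122958)  Y=(-0.154718, 0.028264)  product (-0.027468, -0.014641)
  m=+2: Y*=(0.112880, 0.482072)  Y=(-0.265247, 0.100255)  product (-0.078271, -0.116552)
  m=+3: Y*=(-0.156478, 0.332050)  Y=(0.212752, -0.128125)  product (0.009253, 0.090693)
  m=+4: Y*=(-0.142429, 0.070570)  Y=(0.143849, -0.126865)  product (-0.011535, 0.028221)
  m=+5: Y*=(-0.043226, -0.009230)  Y=(-0.267930, 0.340020)  product (0.014720, -0.012225)
  m=+6: Y*=(-0.004657, -0.005642)  Y=(0.133816, -0.252895)  product (-0.002050, 0.000423)
Σ over m = (-0.302920, 0.000000); ×(4π/13) → (-0.292816, 0.000000). Real part: -0.292816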